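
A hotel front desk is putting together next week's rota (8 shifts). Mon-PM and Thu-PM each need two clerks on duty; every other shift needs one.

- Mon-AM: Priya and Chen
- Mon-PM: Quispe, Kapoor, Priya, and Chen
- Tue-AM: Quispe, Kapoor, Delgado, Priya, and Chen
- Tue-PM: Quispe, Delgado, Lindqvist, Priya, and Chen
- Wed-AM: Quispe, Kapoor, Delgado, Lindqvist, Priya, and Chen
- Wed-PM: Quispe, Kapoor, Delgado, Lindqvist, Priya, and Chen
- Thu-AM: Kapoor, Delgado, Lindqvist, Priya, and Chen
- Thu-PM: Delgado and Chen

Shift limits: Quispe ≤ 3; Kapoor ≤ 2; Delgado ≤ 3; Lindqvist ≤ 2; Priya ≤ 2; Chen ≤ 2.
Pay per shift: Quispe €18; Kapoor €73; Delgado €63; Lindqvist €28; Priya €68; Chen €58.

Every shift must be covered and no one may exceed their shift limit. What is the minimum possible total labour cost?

Thu-PM can only be covered by Delgado and Chen, so that assignment is forced.
Picking the cheapest available clerk for each shift independently would cost €355, but that ignores the shift limits.
An optimal schedule: Mon-AM→Chen, Mon-PM→Quispe+Priya, Tue-AM→Quispe, Tue-PM→Quispe, Wed-AM→Lindqvist, Wed-PM→Delgado, Thu-AM→Lindqvist, Thu-PM→Chen+Delgado.
Total: 58 + 18 + 68 + 18 + 18 + 28 + 63 + 28 + 58 + 63 = €420.

€420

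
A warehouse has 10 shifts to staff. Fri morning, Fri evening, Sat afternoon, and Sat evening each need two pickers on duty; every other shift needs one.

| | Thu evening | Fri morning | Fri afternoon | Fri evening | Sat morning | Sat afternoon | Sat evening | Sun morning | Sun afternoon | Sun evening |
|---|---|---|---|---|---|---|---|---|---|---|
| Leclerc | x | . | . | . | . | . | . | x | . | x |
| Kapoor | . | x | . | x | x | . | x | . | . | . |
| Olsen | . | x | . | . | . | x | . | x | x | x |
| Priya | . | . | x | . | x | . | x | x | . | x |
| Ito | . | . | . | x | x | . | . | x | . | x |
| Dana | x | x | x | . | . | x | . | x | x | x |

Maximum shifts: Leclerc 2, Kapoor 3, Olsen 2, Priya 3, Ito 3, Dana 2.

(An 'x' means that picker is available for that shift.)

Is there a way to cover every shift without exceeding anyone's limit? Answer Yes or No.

Fri evening can only be covered by Kapoor and Ito, so that assignment is forced.
Sat afternoon can only be covered by Olsen and Dana, so that assignment is forced.
Sat evening can only be covered by Kapoor and Priya, so that assignment is forced.
One valid schedule: Thu evening→Leclerc, Fri morning→Kapoor+Dana, Fri afternoon→Priya, Fri evening→Kapoor+Ito, Sat morning→Priya, Sat afternoon→Olsen+Dana, Sat evening→Kapoor+Priya, Sun morning→Leclerc, Sun afternoon→Olsen, Sun evening→Ito.
Loads: Leclerc 2/2, Kapoor 3/3, Olsen 2/2, Priya 3/3, Ito 2/3, Dana 2/2 — all within limits.

Yes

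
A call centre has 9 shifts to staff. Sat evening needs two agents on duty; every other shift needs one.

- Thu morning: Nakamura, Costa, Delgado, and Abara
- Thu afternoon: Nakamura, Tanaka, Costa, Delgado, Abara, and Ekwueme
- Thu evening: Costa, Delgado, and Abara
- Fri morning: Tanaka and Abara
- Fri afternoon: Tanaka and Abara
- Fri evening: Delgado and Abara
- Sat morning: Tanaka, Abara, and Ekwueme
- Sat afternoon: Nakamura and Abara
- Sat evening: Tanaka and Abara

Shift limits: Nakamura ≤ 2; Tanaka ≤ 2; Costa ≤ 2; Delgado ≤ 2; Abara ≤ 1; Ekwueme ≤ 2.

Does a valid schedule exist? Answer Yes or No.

No

Total capacity is 11 and 10 slots are needed, so capacity alone doesn't rule it out.
Shifts {Fri morning, Fri afternoon, Sat evening} need 4 worker-slots in total, but the agents available for any of those shifts (Tanaka and Abara) can supply at most 3 among them. So no valid schedule exists.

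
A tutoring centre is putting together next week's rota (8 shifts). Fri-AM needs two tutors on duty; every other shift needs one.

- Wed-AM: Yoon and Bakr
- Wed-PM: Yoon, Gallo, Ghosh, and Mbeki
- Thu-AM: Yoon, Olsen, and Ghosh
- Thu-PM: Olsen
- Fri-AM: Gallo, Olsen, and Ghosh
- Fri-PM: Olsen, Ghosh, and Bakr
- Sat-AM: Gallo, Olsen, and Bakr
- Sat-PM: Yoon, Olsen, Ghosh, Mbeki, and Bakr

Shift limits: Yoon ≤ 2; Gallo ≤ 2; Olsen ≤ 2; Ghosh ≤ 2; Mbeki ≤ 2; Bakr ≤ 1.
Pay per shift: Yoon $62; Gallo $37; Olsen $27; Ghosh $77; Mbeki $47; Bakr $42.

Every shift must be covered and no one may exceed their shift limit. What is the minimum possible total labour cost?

$388

Thu-PM can only be covered by Olsen, so that assignment is forced.
Picking the cheapest available tutor for each shift independently would cost $278, but that ignores the shift limits.
An optimal schedule: Wed-AM→Yoon, Wed-PM→Mbeki, Thu-AM→Yoon, Thu-PM→Olsen, Fri-AM→Olsen+Gallo, Fri-PM→Bakr, Sat-AM→Gallo, Sat-PM→Mbeki.
Total: 62 + 47 + 62 + 27 + 27 + 37 + 42 + 37 + 47 = $388.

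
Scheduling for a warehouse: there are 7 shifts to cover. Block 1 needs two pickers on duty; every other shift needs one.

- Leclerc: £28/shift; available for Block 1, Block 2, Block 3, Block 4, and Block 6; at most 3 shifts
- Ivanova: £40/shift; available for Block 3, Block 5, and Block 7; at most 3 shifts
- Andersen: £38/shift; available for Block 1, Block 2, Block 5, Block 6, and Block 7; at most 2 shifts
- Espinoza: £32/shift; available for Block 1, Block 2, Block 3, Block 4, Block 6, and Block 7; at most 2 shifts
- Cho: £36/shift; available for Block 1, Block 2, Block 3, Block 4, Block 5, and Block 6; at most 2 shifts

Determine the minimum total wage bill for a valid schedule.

£258

Picking the cheapest available picker for each shift independently would cost £240, but that ignores the shift limits.
An optimal schedule: Block 1→Cho+Andersen, Block 2→Leclerc, Block 3→Leclerc, Block 4→Leclerc, Block 5→Cho, Block 6→Espinoza, Block 7→Espinoza.
Total: 36 + 38 + 28 + 28 + 28 + 36 + 32 + 32 = £258.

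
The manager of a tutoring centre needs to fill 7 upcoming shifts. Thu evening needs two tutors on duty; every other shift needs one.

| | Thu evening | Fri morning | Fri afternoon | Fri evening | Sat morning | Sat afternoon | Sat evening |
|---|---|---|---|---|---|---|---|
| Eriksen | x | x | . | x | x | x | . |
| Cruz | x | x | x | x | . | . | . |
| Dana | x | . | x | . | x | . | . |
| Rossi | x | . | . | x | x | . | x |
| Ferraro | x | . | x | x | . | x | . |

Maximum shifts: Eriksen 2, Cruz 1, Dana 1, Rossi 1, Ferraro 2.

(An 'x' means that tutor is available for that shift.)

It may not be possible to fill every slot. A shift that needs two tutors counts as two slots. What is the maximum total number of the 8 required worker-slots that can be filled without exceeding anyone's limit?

Total capacity across all tutors is 2+1+1+1+2 = 7, and 8 slots are needed, so at most 7 can be filled.
An assignment achieving 7: Thu evening→Ferraro, Fri morning→Eriksen, Fri afternoon→Cruz, Fri evening→Ferraro, Sat morning→Dana, Sat afternoon→Eriksen, Sat evening→Rossi.
Loads: Eriksen 2/2, Cruz 1/1, Dana 1/1, Rossi 1/1, Ferraro 2/2.

7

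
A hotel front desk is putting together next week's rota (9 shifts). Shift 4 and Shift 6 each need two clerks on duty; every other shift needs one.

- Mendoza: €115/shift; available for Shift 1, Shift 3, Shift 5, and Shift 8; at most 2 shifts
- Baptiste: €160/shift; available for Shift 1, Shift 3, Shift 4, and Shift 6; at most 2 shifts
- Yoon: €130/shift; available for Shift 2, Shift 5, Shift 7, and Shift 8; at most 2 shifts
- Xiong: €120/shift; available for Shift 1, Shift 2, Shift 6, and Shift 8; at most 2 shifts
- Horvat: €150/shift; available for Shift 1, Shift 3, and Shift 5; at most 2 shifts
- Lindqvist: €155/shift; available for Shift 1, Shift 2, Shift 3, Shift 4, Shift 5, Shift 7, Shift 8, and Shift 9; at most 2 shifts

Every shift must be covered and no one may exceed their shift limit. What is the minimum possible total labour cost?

€1510

Shift 4 can only be covered by Baptiste and Lindqvist, so that assignment is forced.
Shift 6 can only be covered by Baptiste and Xiong, so that assignment is forced.
Shift 9 can only be covered by Lindqvist, so that assignment is forced.
Picking the cheapest available clerk for each shift independently would cost €1460, but that ignores the shift limits.
An optimal schedule: Shift 1→Horvat, Shift 2→Yoon, Shift 3→Mendoza, Shift 4→Baptiste+Lindqvist, Shift 5→Mendoza, Shift 6→Baptiste+Xiong, Shift 7→Yoon, Shift 8→Xiong, Shift 9→Lindqvist.
Total: 150 + 130 + 115 + 160 + 155 + 115 + 160 + 120 + 130 + 120 + 155 = €1510.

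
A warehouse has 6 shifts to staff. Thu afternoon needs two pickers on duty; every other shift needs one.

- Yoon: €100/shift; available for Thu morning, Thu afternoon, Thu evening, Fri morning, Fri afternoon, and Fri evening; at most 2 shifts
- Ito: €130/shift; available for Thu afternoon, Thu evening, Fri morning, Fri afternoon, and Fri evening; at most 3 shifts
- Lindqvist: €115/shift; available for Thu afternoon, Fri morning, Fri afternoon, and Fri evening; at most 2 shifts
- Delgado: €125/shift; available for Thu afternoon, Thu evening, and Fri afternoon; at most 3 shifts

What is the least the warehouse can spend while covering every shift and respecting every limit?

Thu morning can only be covered by Yoon, so that assignment is forced.
Picking the cheapest available picker for each shift independently would cost €715, but that ignores the shift limits.
An optimal schedule: Thu morning→Yoon, Thu afternoon→Lindqvist+Delgado, Thu evening→Delgado, Fri morning→Yoon, Fri afternoon→Delgado, Fri evening→Lindqvist.
Total: 100 + 115 + 125 + 125 + 100 + 125 + 115 = €805.

€805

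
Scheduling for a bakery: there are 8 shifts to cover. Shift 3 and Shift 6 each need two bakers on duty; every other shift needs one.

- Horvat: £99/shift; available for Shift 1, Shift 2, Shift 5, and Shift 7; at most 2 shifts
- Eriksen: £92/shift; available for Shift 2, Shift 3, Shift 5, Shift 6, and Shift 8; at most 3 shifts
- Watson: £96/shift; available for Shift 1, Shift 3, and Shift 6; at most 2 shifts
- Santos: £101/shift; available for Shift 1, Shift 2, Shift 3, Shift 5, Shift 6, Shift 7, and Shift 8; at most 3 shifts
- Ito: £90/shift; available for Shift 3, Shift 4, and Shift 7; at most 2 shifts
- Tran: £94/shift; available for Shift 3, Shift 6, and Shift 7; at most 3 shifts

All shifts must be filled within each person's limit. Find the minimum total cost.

£930

Shift 4 can only be covered by Ito, so that assignment is forced.
Picking the cheapest available baker for each shift independently would cost £920, but that ignores the shift limits.
An optimal schedule: Shift 1→Watson, Shift 2→Eriksen, Shift 3→Ito+Tran, Shift 4→Ito, Shift 5→Eriksen, Shift 6→Tran+Watson, Shift 7→Tran, Shift 8→Eriksen.
Total: 96 + 92 + 90 + 94 + 90 + 92 + 94 + 96 + 94 + 92 = £930.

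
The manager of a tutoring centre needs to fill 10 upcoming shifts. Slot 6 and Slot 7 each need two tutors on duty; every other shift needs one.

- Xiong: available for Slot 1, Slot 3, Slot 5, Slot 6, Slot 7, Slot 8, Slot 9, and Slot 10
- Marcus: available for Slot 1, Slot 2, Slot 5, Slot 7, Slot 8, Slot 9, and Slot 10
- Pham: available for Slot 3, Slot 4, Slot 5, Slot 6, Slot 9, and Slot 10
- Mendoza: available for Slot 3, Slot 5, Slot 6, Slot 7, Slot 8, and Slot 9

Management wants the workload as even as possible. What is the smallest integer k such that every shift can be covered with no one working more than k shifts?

With 4 tutors and 12 worker-slots to fill, someone must work at least ⌈12/4⌉ = 3 shifts, so k ≥ 3.
k = 3 works: Slot 1→Xiong, Slot 2→Marcus, Slot 3→Xiong, Slot 4→Pham, Slot 5→Mendoza, Slot 6→Xiong+Pham, Slot 7→Marcus+Mendoza, Slot 8→Marcus, Slot 9→Mendoza, Slot 10→Pham.
Loads: Xiong 3, Marcus 3, Pham 3, Mendoza 3 — all ≤ 3.

3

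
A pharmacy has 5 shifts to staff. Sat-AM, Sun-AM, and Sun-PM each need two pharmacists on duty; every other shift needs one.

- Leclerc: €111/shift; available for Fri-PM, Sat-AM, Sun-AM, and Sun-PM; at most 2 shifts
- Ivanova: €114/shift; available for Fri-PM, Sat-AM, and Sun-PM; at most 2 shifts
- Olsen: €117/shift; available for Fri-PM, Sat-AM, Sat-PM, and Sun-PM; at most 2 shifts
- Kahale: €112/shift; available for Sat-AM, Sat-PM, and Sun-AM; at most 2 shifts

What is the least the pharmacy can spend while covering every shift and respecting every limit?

Sun-AM can only be covered by Leclerc and Kahale, so that assignment is forced.
Picking the cheapest available pharmacist for each shift independently would cost €894, but that ignores the shift limits.
An optimal schedule: Fri-PM→Leclerc, Sat-AM→Ivanova+Kahale, Sat-PM→Olsen, Sun-AM→Leclerc+Kahale, Sun-PM→Ivanova+Olsen.
Total: 111 + 114 + 112 + 117 + 111 + 112 + 114 + 117 = €908.

€908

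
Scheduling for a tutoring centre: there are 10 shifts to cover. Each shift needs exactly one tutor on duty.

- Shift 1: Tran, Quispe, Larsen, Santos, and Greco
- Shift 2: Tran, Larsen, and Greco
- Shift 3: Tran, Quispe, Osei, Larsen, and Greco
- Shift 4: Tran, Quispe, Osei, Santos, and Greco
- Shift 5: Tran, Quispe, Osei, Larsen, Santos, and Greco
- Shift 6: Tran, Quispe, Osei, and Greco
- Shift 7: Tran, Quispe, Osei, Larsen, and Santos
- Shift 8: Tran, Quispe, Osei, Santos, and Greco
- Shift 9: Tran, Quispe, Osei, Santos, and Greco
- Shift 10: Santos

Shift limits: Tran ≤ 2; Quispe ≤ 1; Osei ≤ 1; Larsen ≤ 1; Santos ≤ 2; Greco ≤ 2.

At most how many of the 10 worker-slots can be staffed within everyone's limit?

Total capacity across all tutors is 2+1+1+1+2+2 = 9, and 10 slots are needed, so at most 9 can be filled.
An assignment achieving 9: Shift 1→Quispe, Shift 2→Tran, Shift 3→Osei, Shift 4→Santos, Shift 6→Tran, Shift 7→Larsen, Shift 8→Greco, Shift 9→Greco, Shift 10→Santos.
Loads: Tran 2/2, Quispe 1/1, Osei 1/1, Larsen 1/1, Santos 2/2, Greco 2/2.

9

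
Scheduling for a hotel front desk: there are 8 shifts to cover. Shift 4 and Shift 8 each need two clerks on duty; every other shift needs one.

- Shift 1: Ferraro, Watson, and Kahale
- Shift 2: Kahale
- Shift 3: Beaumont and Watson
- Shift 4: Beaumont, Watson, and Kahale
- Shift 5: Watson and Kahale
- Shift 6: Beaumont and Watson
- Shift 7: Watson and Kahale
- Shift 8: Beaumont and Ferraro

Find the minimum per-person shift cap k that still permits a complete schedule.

3

With 4 clerks and 10 worker-slots to fill, someone must work at least ⌈10/4⌉ = 3 shifts, so k ≥ 3.
k = 3 works: Shift 1→Ferraro, Shift 2→Kahale, Shift 3→Beaumont, Shift 4→Watson+Kahale, Shift 5→Watson, Shift 6→Beaumont, Shift 7→Watson, Shift 8→Beaumont+Ferraro.
Loads: Beaumont 3, Ferraro 2, Watson 3, Kahale 2 — all ≤ 3.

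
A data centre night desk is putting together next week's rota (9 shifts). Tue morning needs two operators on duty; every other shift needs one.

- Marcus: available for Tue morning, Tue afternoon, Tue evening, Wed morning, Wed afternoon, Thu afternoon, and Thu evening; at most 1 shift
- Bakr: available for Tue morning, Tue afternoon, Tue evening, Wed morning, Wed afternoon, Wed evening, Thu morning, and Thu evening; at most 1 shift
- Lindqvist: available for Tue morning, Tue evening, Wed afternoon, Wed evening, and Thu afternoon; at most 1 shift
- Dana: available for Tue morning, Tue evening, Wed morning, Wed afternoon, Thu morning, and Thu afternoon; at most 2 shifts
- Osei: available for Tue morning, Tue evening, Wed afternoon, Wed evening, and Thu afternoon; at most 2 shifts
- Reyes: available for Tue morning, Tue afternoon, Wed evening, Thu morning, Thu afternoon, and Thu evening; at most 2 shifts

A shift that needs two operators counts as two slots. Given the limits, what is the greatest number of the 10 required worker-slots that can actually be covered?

9

Total capacity across all operators is 1+1+1+2+2+2 = 9, and 10 slots are needed, so at most 9 can be filled.
An assignment achieving 9: Tue morning→Reyes, Tue afternoon→Marcus, Tue evening→Dana, Wed morning→Bakr, Wed afternoon→Osei, Wed evening→Lindqvist, Thu morning→Dana, Thu afternoon→Osei, Thu evening→Reyes.
Loads: Marcus 1/1, Bakr 1/1, Lindqvist 1/1, Dana 2/2, Osei 2/2, Reyes 2/2.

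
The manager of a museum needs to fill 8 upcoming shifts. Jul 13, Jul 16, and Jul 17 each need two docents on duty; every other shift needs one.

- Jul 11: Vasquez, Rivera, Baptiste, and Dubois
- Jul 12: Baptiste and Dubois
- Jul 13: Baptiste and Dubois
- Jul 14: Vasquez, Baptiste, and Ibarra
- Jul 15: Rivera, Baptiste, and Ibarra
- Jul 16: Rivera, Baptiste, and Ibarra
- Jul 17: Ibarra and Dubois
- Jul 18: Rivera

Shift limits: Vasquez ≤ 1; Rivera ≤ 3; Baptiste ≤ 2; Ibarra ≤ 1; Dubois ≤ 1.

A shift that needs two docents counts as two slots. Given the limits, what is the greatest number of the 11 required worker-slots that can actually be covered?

Total capacity across all docents is 1+3+2+1+1 = 8, and 11 slots are needed, so at most 8 can be filled.
An assignment achieving 8: Jul 12→Baptiste, Jul 13→Baptiste+Dubois, Jul 14→Vasquez, Jul 15→Rivera, Jul 16→Rivera, Jul 17→Ibarra, Jul 18→Rivera.
Loads: Vasquez 1/1, Rivera 3/3, Baptiste 2/2, Ibarra 1/1, Dubois 1/1.

8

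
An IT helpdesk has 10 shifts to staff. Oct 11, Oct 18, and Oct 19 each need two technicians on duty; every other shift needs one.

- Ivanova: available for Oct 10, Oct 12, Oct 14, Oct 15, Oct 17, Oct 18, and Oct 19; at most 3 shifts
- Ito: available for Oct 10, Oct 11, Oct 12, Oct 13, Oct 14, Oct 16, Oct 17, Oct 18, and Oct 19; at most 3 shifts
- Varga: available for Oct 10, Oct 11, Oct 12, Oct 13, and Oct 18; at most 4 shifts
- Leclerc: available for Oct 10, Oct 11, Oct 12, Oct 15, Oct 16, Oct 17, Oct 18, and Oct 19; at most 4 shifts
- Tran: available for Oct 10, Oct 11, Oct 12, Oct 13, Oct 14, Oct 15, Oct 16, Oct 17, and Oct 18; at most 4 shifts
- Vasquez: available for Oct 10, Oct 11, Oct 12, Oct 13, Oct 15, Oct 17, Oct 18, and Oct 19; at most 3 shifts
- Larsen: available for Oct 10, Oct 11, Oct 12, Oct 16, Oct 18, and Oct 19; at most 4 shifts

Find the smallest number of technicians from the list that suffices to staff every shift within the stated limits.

4

13 slots to fill and no one can take more than 4, so at least ⌈13/4⌉ = 4 technicians are needed.
Ivanova, Ito, Varga, and Leclerc alone can cover everything: Oct 10→Varga, Oct 11→Ito+Varga, Oct 12→Varga, Oct 13→Ito, Oct 14→Ivanova, Oct 15→Ivanova, Oct 16→Ito, Oct 17→Leclerc, Oct 18→Varga+Leclerc, Oct 19→Ivanova+Leclerc.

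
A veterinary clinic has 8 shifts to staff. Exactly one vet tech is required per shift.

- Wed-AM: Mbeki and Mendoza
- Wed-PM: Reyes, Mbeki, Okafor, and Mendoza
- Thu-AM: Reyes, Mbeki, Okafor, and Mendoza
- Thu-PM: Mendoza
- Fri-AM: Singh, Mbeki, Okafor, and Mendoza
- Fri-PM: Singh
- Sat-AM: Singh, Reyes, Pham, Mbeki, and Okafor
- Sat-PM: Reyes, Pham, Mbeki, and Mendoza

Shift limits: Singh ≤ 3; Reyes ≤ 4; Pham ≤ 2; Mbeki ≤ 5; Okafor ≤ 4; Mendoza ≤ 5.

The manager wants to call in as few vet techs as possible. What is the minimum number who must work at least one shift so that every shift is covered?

8 slots to fill and no one can take more than 5, so at least ⌈8/5⌉ = 2 vet techs are needed.
Singh and Mendoza alone can cover everything: Wed-AM→Mendoza, Wed-PM→Mendoza, Thu-AM→Mendoza, Thu-PM→Mendoza, Fri-AM→Singh, Fri-PM→Singh, Sat-AM→Singh, Sat-PM→Mendoza.

2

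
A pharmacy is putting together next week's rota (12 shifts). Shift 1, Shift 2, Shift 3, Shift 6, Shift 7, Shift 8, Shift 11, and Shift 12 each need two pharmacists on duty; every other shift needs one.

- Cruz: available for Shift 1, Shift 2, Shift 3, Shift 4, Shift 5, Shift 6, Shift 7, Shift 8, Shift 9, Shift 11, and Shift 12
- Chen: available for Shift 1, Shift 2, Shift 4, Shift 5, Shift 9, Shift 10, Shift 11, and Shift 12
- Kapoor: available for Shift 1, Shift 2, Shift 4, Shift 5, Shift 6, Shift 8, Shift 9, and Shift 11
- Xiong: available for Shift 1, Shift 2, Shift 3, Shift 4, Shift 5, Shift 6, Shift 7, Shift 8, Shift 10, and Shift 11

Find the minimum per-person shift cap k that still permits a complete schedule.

5

With 4 pharmacists and 20 worker-slots to fill, someone must work at least ⌈20/4⌉ = 5 shifts, so k ≥ 5.
k = 5 works: Shift 1→Kapoor+Xiong, Shift 2→Kapoor+Xiong, Shift 3→Cruz+Xiong, Shift 4→Chen, Shift 5→Chen, Shift 6→Cruz+Kapoor, Shift 7→Cruz+Xiong, Shift 8→Cruz+Kapoor, Shift 9→Chen, Shift 10→Chen, Shift 11→Kapoor+Xiong, Shift 12→Cruz+Chen.
Loads: Cruz 5, Chen 5, Kapoor 5, Xiong 5 — all ≤ 5.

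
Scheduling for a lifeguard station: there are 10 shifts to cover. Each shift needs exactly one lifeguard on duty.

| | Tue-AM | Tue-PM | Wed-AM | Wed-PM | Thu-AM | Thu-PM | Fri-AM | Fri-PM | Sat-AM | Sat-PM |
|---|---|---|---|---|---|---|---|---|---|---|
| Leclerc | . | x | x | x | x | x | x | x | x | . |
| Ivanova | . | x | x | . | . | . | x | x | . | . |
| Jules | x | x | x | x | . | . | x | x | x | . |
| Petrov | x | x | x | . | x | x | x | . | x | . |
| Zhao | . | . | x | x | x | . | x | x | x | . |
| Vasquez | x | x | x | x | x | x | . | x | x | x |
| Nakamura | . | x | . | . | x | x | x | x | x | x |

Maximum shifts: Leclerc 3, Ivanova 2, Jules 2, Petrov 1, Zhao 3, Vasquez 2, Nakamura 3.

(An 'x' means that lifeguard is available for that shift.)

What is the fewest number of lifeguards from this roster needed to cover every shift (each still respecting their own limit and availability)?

10 slots to fill and no one can take more than 3, so at least ⌈10/3⌉ = 4 lifeguards are needed.
Leclerc, Ivanova, Jules, and Nakamura alone can cover everything: Tue-AM→Jules, Tue-PM→Ivanova, Wed-AM→Ivanova, Wed-PM→Leclerc, Thu-AM→Leclerc, Thu-PM→Leclerc, Fri-AM→Nakamura, Fri-PM→Nakamura, Sat-AM→Jules, Sat-PM→Nakamura.

4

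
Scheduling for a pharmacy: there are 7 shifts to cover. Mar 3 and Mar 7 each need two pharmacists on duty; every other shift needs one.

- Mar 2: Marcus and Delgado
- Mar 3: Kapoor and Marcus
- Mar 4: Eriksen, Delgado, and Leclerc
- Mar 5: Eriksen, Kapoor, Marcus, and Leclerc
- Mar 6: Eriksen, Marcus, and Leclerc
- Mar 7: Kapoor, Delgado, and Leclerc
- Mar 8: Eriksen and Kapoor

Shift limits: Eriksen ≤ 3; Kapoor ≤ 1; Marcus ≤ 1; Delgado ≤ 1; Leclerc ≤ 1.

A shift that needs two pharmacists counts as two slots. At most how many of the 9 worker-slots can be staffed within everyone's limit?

Total capacity across all pharmacists is 3+1+1+1+1 = 7, and 9 slots are needed, so at most 7 can be filled.
An assignment achieving 7: Mar 2→Marcus, Mar 3→Kapoor, Mar 4→Eriksen, Mar 6→Eriksen, Mar 7→Delgado+Leclerc, Mar 8→Eriksen.
Loads: Eriksen 3/3, Kapoor 1/1, Marcus 1/1, Delgado 1/1, Leclerc 1/1.

7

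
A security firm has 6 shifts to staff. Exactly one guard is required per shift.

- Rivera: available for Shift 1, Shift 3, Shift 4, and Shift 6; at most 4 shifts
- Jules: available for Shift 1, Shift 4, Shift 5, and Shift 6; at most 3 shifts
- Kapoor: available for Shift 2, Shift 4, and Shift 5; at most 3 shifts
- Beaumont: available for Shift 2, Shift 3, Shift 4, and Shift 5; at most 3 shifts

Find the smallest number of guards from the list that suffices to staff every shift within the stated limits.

2

6 slots to fill and no one can take more than 4, so at least ⌈6/4⌉ = 2 guards are needed.
Rivera and Kapoor alone can cover everything: Shift 1→Rivera, Shift 2→Kapoor, Shift 3→Rivera, Shift 4→Rivera, Shift 5→Kapoor, Shift 6→Rivera.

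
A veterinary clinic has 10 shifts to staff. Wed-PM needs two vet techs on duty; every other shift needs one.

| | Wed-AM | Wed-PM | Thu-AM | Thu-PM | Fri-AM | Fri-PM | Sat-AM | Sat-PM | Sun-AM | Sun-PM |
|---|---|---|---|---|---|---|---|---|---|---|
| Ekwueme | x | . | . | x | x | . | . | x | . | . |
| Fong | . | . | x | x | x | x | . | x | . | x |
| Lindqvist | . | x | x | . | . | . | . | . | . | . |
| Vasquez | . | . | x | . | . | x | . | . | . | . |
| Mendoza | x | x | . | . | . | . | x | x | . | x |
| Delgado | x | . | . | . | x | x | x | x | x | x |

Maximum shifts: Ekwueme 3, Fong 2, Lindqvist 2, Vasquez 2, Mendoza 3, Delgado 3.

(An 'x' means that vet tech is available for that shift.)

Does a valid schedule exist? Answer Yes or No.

Wed-PM can only be covered by Lindqvist and Mendoza, so that assignment is forced.
Sun-AM can only be covered by Delgado, so that assignment is forced.
One valid schedule: Wed-AM→Ekwueme, Wed-PM→Lindqvist+Mendoza, Thu-AM→Fong, Thu-PM→Ekwueme, Fri-AM→Ekwueme, Fri-PM→Fong, Sat-AM→Mendoza, Sat-PM→Delgado, Sun-AM→Delgado, Sun-PM→Mendoza.
Loads: Ekwueme 3/3, Fong 2/2, Lindqvist 1/2, Vasquez 0/2, Mendoza 3/3, Delgado 2/3 — all within limits.

Yes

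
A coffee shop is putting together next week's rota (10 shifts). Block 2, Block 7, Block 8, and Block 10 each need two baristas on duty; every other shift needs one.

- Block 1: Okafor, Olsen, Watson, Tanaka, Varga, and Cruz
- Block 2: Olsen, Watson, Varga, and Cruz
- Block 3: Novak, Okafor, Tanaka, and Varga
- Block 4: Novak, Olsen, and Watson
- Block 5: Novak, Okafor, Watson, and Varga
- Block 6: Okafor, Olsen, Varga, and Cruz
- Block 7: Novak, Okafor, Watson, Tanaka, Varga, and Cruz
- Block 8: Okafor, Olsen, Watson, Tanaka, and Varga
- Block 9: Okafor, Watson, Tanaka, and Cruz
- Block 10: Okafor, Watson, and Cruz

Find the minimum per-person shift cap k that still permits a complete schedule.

With 7 baristas and 14 worker-slots to fill, someone must work at least ⌈14/7⌉ = 2 shifts, so k ≥ 2.
k = 2 works: Block 1→Olsen, Block 2→Varga+Cruz, Block 3→Novak, Block 4→Novak, Block 5→Okafor, Block 6→Olsen, Block 7→Tanaka+Cruz, Block 8→Tanaka+Varga, Block 9→Watson, Block 10→Okafor+Watson.
Loads: Novak 2, Okafor 2, Olsen 2, Watson 2, Tanaka 2, Varga 2, Cruz 2 — all ≤ 2.

2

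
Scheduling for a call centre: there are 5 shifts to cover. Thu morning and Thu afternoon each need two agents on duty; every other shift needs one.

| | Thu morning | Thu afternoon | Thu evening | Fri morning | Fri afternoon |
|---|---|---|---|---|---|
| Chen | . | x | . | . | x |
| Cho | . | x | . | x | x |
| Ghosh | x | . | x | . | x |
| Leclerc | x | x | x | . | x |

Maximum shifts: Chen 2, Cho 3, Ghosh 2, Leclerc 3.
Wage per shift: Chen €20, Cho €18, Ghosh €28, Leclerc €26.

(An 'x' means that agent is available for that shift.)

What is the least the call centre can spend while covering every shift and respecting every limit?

€154

Thu morning can only be covered by Ghosh and Leclerc, so that assignment is forced.
Fri morning can only be covered by Cho, so that assignment is forced.
Picking the cheapest available agent for each shift independently would cost €154, and that bound is achievable.
An optimal schedule: Thu morning→Leclerc+Ghosh, Thu afternoon→Cho+Chen, Thu evening→Leclerc, Fri morning→Cho, Fri afternoon→Cho.
Total: 26 + 28 + 18 + 20 + 26 + 18 + 18 = €154.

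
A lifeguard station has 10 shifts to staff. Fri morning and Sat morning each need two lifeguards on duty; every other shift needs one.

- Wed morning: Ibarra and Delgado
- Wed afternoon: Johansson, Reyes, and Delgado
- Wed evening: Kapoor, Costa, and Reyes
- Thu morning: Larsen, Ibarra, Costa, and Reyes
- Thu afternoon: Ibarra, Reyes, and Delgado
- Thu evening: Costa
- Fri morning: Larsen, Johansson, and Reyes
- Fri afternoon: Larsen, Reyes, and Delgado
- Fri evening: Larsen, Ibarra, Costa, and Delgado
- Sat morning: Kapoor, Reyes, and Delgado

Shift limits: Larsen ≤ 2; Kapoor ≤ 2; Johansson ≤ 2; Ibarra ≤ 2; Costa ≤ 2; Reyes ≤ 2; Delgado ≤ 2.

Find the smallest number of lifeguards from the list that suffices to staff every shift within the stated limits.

12 slots to fill and no one can take more than 2, so at least ⌈12/2⌉ = 6 lifeguards are needed.
Larsen, Kapoor, Johansson, Ibarra, Costa, and Reyes alone can cover everything: Wed morning→Ibarra, Wed afternoon→Johansson, Wed evening→Kapoor, Thu morning→Reyes, Thu afternoon→Ibarra, Thu evening→Costa, Fri morning→Larsen+Johansson, Fri afternoon→Larsen, Fri evening→Costa, Sat morning→Kapoor+Reyes.

6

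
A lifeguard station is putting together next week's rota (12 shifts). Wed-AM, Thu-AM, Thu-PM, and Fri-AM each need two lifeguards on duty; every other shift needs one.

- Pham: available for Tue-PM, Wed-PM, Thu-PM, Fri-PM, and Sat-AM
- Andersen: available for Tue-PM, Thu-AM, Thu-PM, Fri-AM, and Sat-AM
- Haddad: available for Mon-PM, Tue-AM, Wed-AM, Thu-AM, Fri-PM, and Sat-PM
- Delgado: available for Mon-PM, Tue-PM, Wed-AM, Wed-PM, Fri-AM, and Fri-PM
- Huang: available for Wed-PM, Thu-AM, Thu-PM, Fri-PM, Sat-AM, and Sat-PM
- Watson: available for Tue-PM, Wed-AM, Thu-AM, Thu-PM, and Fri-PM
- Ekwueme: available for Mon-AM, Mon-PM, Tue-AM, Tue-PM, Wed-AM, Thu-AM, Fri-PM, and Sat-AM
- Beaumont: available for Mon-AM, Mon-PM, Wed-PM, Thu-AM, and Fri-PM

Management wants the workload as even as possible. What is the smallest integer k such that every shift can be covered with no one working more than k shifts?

With 8 lifeguards and 16 worker-slots to fill, someone must work at least ⌈16/8⌉ = 2 shifts, so k ≥ 2.
k = 2 works: Mon-AM→Ekwueme, Mon-PM→Delgado, Tue-AM→Haddad, Tue-PM→Andersen, Wed-AM→Watson+Ekwueme, Wed-PM→Pham, Thu-AM→Huang+Beaumont, Thu-PM→Huang+Watson, Fri-AM→Andersen+Delgado, Fri-PM→Beaumont, Sat-AM→Pham, Sat-PM→Haddad.
Loads: Pham 2, Andersen 2, Haddad 2, Delgado 2, Huang 2, Watson 2, Ekwueme 2, Beaumont 2 — all ≤ 2.

2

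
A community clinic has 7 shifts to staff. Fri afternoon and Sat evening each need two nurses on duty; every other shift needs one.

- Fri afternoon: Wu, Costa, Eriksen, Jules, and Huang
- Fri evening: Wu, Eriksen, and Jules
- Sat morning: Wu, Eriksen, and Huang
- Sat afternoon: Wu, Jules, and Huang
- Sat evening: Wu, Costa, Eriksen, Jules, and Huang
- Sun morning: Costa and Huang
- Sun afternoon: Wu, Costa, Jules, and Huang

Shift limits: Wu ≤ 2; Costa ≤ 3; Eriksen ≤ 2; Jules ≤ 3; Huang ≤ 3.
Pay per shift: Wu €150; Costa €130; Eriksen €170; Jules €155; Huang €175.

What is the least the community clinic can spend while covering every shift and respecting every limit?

€1325

Picking the cheapest available nurse for each shift independently would cost €1270, but that ignores the shift limits.
An optimal schedule: Fri afternoon→Costa+Jules, Fri evening→Wu, Sat morning→Wu, Sat afternoon→Jules, Sat evening→Jules+Eriksen, Sun morning→Costa, Sun afternoon→Costa.
Total: 130 + 155 + 150 + 150 + 155 + 155 + 170 + 130 + 130 = €1325.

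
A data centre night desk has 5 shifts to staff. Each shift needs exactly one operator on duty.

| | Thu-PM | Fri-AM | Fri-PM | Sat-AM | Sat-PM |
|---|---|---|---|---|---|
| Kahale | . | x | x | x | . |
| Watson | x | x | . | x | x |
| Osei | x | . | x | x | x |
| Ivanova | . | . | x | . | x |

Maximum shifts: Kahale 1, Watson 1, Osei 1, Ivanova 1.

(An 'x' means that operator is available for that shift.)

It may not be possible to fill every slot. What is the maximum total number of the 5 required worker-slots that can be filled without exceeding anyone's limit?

Total capacity across all operators is 1+1+1+1 = 4, and 5 slots are needed, so at most 4 can be filled.
An assignment achieving 4: Thu-PM→Watson, Fri-AM→Kahale, Fri-PM→Osei, Sat-PM→Ivanova.
Loads: Kahale 1/1, Watson 1/1, Osei 1/1, Ivanova 1/1.

4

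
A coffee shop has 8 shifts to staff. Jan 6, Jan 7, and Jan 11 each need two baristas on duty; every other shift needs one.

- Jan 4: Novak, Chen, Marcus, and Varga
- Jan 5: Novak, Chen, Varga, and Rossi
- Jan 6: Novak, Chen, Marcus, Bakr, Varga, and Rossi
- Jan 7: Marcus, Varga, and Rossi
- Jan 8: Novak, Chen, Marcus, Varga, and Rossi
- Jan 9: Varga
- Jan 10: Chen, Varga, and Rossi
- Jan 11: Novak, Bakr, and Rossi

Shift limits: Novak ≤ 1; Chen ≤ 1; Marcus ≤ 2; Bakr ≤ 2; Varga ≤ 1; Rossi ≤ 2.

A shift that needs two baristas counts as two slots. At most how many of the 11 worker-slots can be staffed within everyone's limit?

Total capacity across all baristas is 1+1+2+2+1+2 = 9, and 11 slots are needed, so at most 9 can be filled.
An assignment achieving 9: Jan 4→Marcus, Jan 5→Rossi, Jan 6→Bakr, Jan 7→Marcus+Rossi, Jan 9→Varga, Jan 10→Chen, Jan 11→Novak+Bakr.
Loads: Novak 1/1, Chen 1/1, Marcus 2/2, Bakr 2/2, Varga 1/1, Rossi 2/2.

9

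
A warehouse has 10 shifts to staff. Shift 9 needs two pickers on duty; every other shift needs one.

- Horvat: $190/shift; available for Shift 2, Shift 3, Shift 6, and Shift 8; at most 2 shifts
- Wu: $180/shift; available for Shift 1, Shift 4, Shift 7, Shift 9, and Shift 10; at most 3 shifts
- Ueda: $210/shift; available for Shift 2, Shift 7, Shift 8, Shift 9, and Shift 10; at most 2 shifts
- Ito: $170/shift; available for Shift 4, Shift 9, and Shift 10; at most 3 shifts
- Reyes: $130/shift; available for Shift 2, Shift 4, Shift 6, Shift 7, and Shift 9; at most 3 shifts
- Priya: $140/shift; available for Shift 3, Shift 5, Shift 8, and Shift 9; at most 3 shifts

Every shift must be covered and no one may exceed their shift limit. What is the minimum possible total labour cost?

Shift 1 can only be covered by Wu, so that assignment is forced.
Shift 5 can only be covered by Priya, so that assignment is forced.
Picking the cheapest available picker for each shift independently would cost $1560, but that ignores the shift limits.
An optimal schedule: Shift 1→Wu, Shift 2→Reyes, Shift 3→Priya, Shift 4→Ito, Shift 5→Priya, Shift 6→Reyes, Shift 7→Reyes, Shift 8→Priya, Shift 9→Ito+Wu, Shift 10→Ito.
Total: 180 + 130 + 140 + 170 + 140 + 130 + 130 + 140 + 170 + 180 + 170 = $1680.

$1680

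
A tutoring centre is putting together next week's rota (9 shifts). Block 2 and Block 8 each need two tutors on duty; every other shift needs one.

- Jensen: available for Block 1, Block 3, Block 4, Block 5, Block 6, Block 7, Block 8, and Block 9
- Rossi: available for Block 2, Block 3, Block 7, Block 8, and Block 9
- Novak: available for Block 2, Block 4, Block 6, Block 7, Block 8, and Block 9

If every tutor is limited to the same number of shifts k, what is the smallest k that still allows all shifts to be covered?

4

With 3 tutors and 11 worker-slots to fill, someone must work at least ⌈11/3⌉ = 4 shifts, so k ≥ 4.
k = 4 works: Block 1→Jensen, Block 2→Rossi+Novak, Block 3→Jensen, Block 4→Jensen, Block 5→Jensen, Block 6→Novak, Block 7→Rossi, Block 8→Rossi+Novak, Block 9→Rossi.
Loads: Jensen 4, Rossi 4, Novak 3 — all ≤ 4.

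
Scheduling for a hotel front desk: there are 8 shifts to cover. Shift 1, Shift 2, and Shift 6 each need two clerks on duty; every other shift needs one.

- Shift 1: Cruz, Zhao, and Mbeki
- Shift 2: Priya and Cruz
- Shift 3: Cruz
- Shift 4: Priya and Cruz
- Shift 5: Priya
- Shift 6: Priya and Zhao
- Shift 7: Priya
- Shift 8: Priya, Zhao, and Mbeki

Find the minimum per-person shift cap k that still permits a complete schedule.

With 4 clerks and 11 worker-slots to fill, someone must work at least ⌈11/4⌉ = 3 shifts, so k ≥ 3.
k = 3 fails: Shifts {Shift 2, Shift 5, Shift 6, Shift 7} need 6 worker-slots in total, but the clerks available for any of those shifts (Priya, Cruz, and Zhao) can supply at most 5 among them. So no valid schedule exists.
k = 4 works: Shift 1→Cruz+Zhao, Shift 2→Priya+Cruz, Shift 3→Cruz, Shift 4→Cruz, Shift 5→Priya, Shift 6→Priya+Zhao, Shift 7→Priya, Shift 8→Zhao.
Loads: Priya 4, Cruz 4, Zhao 3, Mbeki 0 — all ≤ 4.

4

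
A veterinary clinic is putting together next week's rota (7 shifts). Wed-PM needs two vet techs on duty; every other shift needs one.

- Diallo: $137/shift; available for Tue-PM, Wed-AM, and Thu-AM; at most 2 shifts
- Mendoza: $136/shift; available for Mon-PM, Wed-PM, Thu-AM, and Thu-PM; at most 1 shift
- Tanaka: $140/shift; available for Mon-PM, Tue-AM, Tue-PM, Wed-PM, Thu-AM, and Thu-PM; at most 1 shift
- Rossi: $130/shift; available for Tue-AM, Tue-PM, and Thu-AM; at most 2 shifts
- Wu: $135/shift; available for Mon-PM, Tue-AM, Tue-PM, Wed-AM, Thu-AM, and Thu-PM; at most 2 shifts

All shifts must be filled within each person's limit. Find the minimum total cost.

Wed-PM can only be covered by Mendoza and Tanaka, so that assignment is forced.
Picking the cheapest available vet tech for each shift independently would cost $1071, but that ignores the shift limits.
An optimal schedule: Mon-PM→Wu, Tue-AM→Rossi, Tue-PM→Diallo, Wed-AM→Diallo, Wed-PM→Mendoza+Tanaka, Thu-AM→Rossi, Thu-PM→Wu.
Total: 135 + 130 + 137 + 137 + 136 + 140 + 130 + 135 = $1080.

$1080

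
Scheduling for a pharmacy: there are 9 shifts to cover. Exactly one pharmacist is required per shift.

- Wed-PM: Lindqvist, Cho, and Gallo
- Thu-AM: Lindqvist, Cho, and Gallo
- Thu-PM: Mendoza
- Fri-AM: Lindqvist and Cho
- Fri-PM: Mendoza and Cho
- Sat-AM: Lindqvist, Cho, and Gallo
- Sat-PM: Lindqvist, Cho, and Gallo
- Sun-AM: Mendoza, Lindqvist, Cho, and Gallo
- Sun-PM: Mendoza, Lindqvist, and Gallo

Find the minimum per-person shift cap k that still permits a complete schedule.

With 4 pharmacists and 9 worker-slots to fill, someone must work at least ⌈9/4⌉ = 3 shifts, so k ≥ 3.
k = 3 works: Wed-PM→Lindqvist, Thu-AM→Lindqvist, Thu-PM→Mendoza, Fri-AM→Lindqvist, Fri-PM→Mendoza, Sat-AM→Cho, Sat-PM→Cho, Sun-AM→Cho, Sun-PM→Mendoza.
Loads: Mendoza 3, Lindqvist 3, Cho 3, Gallo 0 — all ≤ 3.

3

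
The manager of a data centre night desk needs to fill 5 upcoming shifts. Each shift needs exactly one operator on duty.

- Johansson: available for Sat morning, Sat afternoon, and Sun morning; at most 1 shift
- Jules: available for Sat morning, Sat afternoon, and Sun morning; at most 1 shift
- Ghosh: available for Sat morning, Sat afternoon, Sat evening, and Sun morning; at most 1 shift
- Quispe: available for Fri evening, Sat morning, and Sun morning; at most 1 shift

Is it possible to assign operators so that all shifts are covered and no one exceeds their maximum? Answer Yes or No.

No

Shifts {Fri evening, Sat morning, Sat afternoon, Sat evening, Sun morning} need 5 worker-slots in total, but the operators available for any of those shifts (Johansson, Jules, Ghosh, and Quispe) can supply at most 4 among them. So no valid schedule exists.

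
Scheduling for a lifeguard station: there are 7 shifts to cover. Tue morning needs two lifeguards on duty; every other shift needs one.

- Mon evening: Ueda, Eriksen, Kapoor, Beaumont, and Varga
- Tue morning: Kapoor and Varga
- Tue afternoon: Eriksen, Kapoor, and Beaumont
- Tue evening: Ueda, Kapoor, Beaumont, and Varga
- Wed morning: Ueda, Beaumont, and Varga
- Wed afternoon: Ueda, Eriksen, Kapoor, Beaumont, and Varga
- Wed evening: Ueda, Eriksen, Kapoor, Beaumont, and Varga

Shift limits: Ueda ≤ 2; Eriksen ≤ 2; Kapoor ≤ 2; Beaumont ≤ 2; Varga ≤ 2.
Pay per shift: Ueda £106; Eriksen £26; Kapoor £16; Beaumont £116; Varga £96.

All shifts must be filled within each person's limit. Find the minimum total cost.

Tue morning can only be covered by Kapoor and Varga, so that assignment is forced.
Picking the cheapest available lifeguard for each shift independently would cost £288, but that ignores the shift limits.
An optimal schedule: Mon evening→Eriksen, Tue morning→Kapoor+Varga, Tue afternoon→Kapoor, Tue evening→Ueda, Wed morning→Varga, Wed afternoon→Eriksen, Wed evening→Ueda.
Total: 26 + 16 + 96 + 16 + 106 + 96 + 26 + 106 = £488.

£488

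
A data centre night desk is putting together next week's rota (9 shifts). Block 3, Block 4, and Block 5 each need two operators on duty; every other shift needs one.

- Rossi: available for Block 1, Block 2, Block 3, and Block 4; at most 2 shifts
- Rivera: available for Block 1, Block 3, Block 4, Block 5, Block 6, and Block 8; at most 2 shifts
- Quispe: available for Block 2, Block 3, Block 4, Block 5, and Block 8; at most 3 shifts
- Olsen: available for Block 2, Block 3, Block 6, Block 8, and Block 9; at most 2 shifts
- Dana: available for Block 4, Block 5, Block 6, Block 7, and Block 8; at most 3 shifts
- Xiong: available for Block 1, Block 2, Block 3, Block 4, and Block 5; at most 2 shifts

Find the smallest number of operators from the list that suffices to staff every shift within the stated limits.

12 slots to fill and no one can take more than 3, so at least ⌈12/3⌉ = 4 operators are needed.
Any 4 operators together have capacity at most 3+3+2+2 = 10 < 12 slots, so 4 can never suffice.
Rossi, Rivera, Quispe, Olsen, and Dana alone can cover everything: Block 1→Rossi, Block 2→Rossi, Block 3→Quispe+Olsen, Block 4→Quispe+Dana, Block 5→Rivera+Quispe, Block 6→Rivera, Block 7→Dana, Block 8→Dana, Block 9→Olsen.

5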